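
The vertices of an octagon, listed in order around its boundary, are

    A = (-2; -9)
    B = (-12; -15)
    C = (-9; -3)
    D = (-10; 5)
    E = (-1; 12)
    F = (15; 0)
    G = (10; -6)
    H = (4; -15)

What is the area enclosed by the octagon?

Apply the surveyor's formula: 2A = Σ (x_i·y_{i+1} − x_{i+1}·y_i), indices taken mod 8.
Σ = (-78) + (-99) + (-75) + (-115) + (-180) + (-90) + (-126) + (-66) = -829
Area = |Σ|/2 = 414.5.

414.5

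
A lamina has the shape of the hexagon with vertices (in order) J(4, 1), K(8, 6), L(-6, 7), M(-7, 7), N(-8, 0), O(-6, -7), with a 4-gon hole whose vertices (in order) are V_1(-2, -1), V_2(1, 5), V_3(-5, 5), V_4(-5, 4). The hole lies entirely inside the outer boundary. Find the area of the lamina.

Outer boundary:
Apply the surveyor's formula: 2A = Σ (x_i·y_{i+1} − x_{i+1}·y_i), indices taken mod 6.
Cross-terms: 16, 92, 7, 56, 56, 22  ⇒  Σ = 249
Area = |Σ|/2 = 124.5.
Hole:
Apply the shoelace (surveyor's) formula: 2A = Σ (x_i·y_{i+1} − x_{i+1}·y_i), indices taken mod 4.
Σ = (-9) + (30) + (5) + (13) = 39
Area = |Σ|/2 = 19.5.
Net area = 124.5 − 19.5 = 105.

105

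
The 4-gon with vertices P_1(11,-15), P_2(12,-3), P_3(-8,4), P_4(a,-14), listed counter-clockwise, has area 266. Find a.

-5

Write out the shoelace sum; only the two edges meeting at P_4 involve a:
2·Area = [((-8)·(-14) − a·4) + (a·(-15) − 11·(-14))] + 171
       = -19·a + 437 = 532
⇒ a = -5.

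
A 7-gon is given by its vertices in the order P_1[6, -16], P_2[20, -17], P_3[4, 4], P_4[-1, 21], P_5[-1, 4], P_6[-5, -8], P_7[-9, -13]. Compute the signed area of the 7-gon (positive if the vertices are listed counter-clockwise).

Apply the shoelace formula: 2A = Σ (x_i·y_{i+1} − x_{i+1}·y_i), indices taken mod 7.
Cross-terms: 218, 148, 88, 17, 28, -7, 222  ⇒  Σ = 714
Signed area = Σ/2 = 357 (positive ⇒ counter-clockwise traversal).

357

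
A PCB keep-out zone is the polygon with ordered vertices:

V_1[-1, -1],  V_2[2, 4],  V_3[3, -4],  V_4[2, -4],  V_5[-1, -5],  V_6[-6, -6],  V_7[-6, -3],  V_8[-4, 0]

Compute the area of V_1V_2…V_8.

Apply the surveyor's formula: 2A = Σ (x_i·y_{i+1} − x_{i+1}·y_i), indices taken mod 8.
Σ = (-2) + (-20) + (-4) + (-14) + (-24) + (-18) + (-12) + (4) = -90
Area = |Σ|/2 = 45.

45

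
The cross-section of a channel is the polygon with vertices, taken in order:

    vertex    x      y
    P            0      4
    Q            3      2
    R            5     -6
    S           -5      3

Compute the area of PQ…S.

Apply the surveyor's formula: 2A = Σ (x_i·y_{i+1} − x_{i+1}·y_i), indices taken mod 4.
Σ = (-12) + (-28) + (-15) + (-20) = -75
Area = |Σ|/2 = 37.5.

37.5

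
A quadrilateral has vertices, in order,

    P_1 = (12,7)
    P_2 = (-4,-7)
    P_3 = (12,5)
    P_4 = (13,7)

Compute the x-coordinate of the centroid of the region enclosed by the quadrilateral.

Apply the shoelace formula. First the cross-terms c_i = x_i·y_{i+1} − x_{i+1}·y_i:
  -56, 64, 19, 7  ⇒  2A = 34, A = 17.
Then Σ (x_i + x_{i+1})·c_i = 714, so x̄ = 714 / (6·17) = 7.

7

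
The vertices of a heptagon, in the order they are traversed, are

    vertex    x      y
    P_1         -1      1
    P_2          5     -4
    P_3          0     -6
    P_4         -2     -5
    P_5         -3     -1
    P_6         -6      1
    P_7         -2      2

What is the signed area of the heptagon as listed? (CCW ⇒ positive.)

Apply the shoelace formula: 2A = Σ (x_i·y_{i+1} − x_{i+1}·y_i), indices taken mod 7.
Σ = (-1) + (-30) + (-12) + (-13) + (-9) + (-10) + (0) = -75
Signed area = Σ/2 = -37.5 (negative ⇒ clockwise traversal).

-37.5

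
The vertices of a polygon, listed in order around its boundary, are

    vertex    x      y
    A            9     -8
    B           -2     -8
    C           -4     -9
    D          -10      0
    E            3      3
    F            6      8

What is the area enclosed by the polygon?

Apply the shoelace formula: 2A = Σ (x_i·y_{i+1} − x_{i+1}·y_i), indices taken mod 6.
Σ = (-88) + (-14) + (-90) + (-30) + (6) + (-120) = -336
Area = |Σ|/2 = 168.

168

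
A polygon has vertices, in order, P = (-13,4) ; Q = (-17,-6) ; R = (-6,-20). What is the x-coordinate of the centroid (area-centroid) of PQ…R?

Apply the shoelace formula. First the cross-terms c_i = x_i·y_{i+1} − x_{i+1}·y_i:
  146, 304, -284  ⇒  2A = 166, A = 83.
Then Σ (x_i + x_{i+1})·c_i = -5976, so x̄ = -5976 / (6·83) = -12.

-12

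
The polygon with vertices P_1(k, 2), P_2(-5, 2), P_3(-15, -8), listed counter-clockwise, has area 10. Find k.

The doubled signed area Σ (x_i y_{i+1} − x_{i+1} y_i) is linear in k.
With k=0 it equals 50; the coefficient of k is 10 (from the two edges through P_1).
So 10·k + 50 = 2·10 = 20 ⇒ k = -3.

-3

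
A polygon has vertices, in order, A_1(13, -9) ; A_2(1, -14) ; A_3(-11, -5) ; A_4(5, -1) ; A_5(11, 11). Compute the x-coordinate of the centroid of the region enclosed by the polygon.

Apply the surveyor's formula. First the cross-terms c_i = x_i·y_{i+1} − x_{i+1}·y_i:
  -173, -159, 36, 66, -242  ⇒  2A = -472, A = -236.
Then Σ (x_i + x_{i+1})·c_i = -5800, so x̄ = -5800 / (6·(-236)) = 725/177.

725/177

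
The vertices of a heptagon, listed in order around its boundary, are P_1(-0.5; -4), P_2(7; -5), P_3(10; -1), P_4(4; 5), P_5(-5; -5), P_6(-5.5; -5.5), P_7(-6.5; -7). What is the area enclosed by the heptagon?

Cross-terms: 30.5, 43, 54, 5, 0, 2.75, 22.5  ⇒  Σ = 157.75
Area = |Σ|/2 = 78.875.

78.875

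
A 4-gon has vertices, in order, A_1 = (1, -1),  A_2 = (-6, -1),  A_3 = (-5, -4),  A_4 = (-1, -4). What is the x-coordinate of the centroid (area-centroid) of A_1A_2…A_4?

-30/11

Apply Gauss's area formula. First the cross-terms c_i = x_i·y_{i+1} − x_{i+1}·y_i:
  -7, 19, 16, 5  ⇒  2A = 33, A = 16.5.
Then Σ (x_i + x_{i+1})·c_i = -270, so x̄ = -270 / (6·16.5) = -30/11.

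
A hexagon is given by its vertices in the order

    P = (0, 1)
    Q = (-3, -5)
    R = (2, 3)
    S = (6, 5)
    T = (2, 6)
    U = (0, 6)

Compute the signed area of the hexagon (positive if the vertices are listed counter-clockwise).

17

Apply the shoelace formula: 2A = Σ (x_i·y_{i+1} − x_{i+1}·y_i), indices taken mod 6.
Σ = (3) + (1) + (-8) + (26) + (12) + (0) = 34
Signed area = Σ/2 = 17 (positive ⇒ counter-clockwise traversal).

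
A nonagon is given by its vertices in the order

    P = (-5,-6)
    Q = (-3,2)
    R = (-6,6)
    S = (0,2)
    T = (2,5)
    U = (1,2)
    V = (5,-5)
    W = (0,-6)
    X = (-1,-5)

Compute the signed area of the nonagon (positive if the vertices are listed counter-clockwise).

-60.5

Apply the shoelace formula: 2A = Σ (x_i·y_{i+1} − x_{i+1}·y_i), indices taken mod 9.
Σ = (-28) + (-6) + (-12) + (-4) + (-1) + (-15) + (-30) + (-6) + (-19) = -121
Signed area = Σ/2 = -60.5 (negative ⇒ clockwise traversal).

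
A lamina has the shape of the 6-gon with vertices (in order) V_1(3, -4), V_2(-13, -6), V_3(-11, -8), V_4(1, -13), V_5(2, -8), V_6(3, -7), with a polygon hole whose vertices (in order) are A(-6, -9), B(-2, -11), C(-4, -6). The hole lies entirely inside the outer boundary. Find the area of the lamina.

70

Outer boundary:
Σ = (-70) + (38) + (151) + (18) + (10) + (9) = 156
Area = |Σ|/2 = 78.
Hole:
Apply the shoelace formula: 2A = Σ (x_i·y_{i+1} − x_{i+1}·y_i), indices taken mod 3.
A→B: (-6)(-11) − (-2)(-9) = 48
B→C: (-2)(-6) − (-4)(-11) = -32
C→A: (-4)(-9) − (-6)(-6) = 0
Σ = 16
Area = |Σ|/2 = 8.
Net area = 78 − 8 = 70.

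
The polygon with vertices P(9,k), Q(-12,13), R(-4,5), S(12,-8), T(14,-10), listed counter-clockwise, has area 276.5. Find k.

15

Write out the shoelace sum; only the two edges meeting at P involve k:
2·Area = [(14·k − 9·(-10)) + (9·13 − (-12)·k)] + -44
       = 26·k + 163 = 553
⇒ k = 15.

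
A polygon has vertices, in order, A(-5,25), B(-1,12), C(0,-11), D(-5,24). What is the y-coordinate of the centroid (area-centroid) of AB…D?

187/21

Apply the shoelace formula. First the cross-terms c_i = x_i·y_{i+1} − x_{i+1}·y_i:
  -35, 11, -55, -5  ⇒  2A = -84, A = -42.
Then Σ (y_i + y_{i+1})·c_i = -2244, so ȳ = -2244 / (6·(-42)) = 187/21.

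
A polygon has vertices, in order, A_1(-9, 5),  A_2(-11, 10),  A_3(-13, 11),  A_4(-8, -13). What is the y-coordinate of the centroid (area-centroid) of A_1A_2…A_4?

Apply the shoelace (surveyor's) formula. First the cross-terms c_i = x_i·y_{i+1} − x_{i+1}·y_i:
  -35, 9, 257, -157  ⇒  2A = 74, A = 37.
Then Σ (y_i + y_{i+1})·c_i = 406, so ȳ = 406 / (6·37) = 203/111.

203/111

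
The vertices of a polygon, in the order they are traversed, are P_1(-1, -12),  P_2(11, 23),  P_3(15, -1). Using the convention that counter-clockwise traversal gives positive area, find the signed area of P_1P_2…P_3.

Cross-terms: 109, -356, -181  ⇒  Σ = -428
Signed area = Σ/2 = -214 (negative ⇒ clockwise traversal).

-214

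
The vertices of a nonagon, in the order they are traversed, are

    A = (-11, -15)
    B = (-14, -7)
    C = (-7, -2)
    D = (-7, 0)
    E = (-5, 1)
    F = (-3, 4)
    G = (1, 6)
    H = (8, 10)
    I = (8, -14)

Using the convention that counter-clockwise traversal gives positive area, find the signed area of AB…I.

Σ = (-133) + (-21) + (-14) + (-7) + (-17) + (-22) + (-38) + (-192) + (-274) = -718
Signed area = Σ/2 = -359 (negative ⇒ clockwise traversal).

-359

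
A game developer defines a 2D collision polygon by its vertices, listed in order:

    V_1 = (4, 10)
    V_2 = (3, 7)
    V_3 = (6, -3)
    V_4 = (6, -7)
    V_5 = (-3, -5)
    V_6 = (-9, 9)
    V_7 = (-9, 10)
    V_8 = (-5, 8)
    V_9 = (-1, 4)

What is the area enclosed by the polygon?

134.5

Apply the shoelace formula: 2A = Σ (x_i·y_{i+1} − x_{i+1}·y_i), indices taken mod 9.
V_1→V_2: (4)(7) − (3)(10) = -2
V_2→V_3: (3)(-3) − (6)(7) = -51
V_3→V_4: (6)(-7) − (6)(-3) = -24
V_4→V_5: (6)(-5) − (-3)(-7) = -51
V_5→V_6: (-3)(9) − (-9)(-5) = -72
V_6→V_7: (-9)(10) − (-9)(9) = -9
V_7→V_8: (-9)(8) − (-5)(10) = -22
V_8→V_9: (-5)(4) − (-1)(8) = -12
V_9→V_1: (-1)(10) − (4)(4) = -26
Σ = -269
Area = |Σ|/2 = 134.5.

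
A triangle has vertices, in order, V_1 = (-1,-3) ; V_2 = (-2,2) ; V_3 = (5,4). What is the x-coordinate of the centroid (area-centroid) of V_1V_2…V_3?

2/3

Apply Gauss's area formula. First the cross-terms c_i = x_i·y_{i+1} − x_{i+1}·y_i:
  -8, -18, -11  ⇒  2A = -37, A = -18.5.
Then Σ (x_i + x_{i+1})·c_i = -74, so x̄ = -74 / (6·(-18.5)) = 2/3.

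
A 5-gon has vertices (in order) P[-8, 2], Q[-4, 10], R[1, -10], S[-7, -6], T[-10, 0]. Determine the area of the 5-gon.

Apply the shoelace (surveyor's) formula: 2A = Σ (x_i·y_{i+1} − x_{i+1}·y_i), indices taken mod 5.
P→Q: (-8)(10) − (-4)(2) = -72
Q→R: (-4)(-10) − (1)(10) = 30
R→S: (1)(-6) − (-7)(-10) = -76
S→T: (-7)(0) − (-10)(-6) = -60
T→P: (-10)(2) − (-8)(0) = -20
Σ = -198
Area = |Σ|/2 = 99.

99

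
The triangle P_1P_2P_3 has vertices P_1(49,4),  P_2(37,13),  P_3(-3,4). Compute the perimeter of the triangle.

108

|P_1P_2| = √((-12)² + (9)²) = √225 = 15
|P_2P_3| = √((-40)² + (-9)²) = √1681 = 41
|P_3P_1| = √((52)² + (0)²) = √2704 = 52
Perimeter = 15 + 41 + 52 = 108.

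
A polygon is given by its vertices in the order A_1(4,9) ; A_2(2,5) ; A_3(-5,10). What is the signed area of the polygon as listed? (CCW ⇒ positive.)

Apply the surveyor's formula: 2A = Σ (x_i·y_{i+1} − x_{i+1}·y_i), indices taken mod 3.
A_1→A_2: (4)(5) − (2)(9) = 2
A_2→A_3: (2)(10) − (-5)(5) = 45
A_3→A_1: (-5)(9) − (4)(10) = -85
Σ = -38
Signed area = Σ/2 = -19 (negative ⇒ clockwise traversal).

-19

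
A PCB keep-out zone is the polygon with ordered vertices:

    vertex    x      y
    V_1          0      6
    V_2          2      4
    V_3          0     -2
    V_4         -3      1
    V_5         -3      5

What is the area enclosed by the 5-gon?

Apply Gauss's area formula: 2A = Σ (x_i·y_{i+1} − x_{i+1}·y_i), indices taken mod 5.
Cross-terms: -12, -4, -6, -12, -18  ⇒  Σ = -52
Area = |Σ|/2 = 26.

26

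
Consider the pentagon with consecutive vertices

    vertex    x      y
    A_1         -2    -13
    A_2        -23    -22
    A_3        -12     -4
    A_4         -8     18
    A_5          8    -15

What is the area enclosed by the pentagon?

416.5

Apply Gauss's area formula: 2A = Σ (x_i·y_{i+1} − x_{i+1}·y_i), indices taken mod 5.
Σ = (-255) + (-172) + (-248) + (-24) + (-134) = -833
Area = |Σ|/2 = 416.5.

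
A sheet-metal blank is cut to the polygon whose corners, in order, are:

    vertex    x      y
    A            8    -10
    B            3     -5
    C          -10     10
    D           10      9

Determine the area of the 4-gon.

196

Apply Gauss's area formula: 2A = Σ (x_i·y_{i+1} − x_{i+1}·y_i), indices taken mod 4.
Σ = (-10) + (-20) + (-190) + (-172) = -392
Area = |Σ|/2 = 196.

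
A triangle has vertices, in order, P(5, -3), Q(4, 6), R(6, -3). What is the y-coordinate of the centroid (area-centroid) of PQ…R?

0

Apply Gauss's area formula. First the cross-terms c_i = x_i·y_{i+1} − x_{i+1}·y_i:
  42, -48, -3  ⇒  2A = -9, A = -4.5.
Then Σ (y_i + y_{i+1})·c_i = 0, so ȳ = 0 / (6·(-4.5)) = 0.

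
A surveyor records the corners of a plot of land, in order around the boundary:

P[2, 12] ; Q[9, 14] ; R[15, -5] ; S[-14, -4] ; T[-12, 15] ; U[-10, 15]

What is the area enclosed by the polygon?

Σ = (-80) + (-255) + (-130) + (-258) + (-30) + (-150) = -903
Area = |Σ|/2 = 451.5.

451.5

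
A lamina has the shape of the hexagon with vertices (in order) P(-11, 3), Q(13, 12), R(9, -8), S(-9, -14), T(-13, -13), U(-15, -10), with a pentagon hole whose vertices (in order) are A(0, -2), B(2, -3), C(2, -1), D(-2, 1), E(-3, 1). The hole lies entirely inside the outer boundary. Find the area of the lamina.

Outer boundary:
Apply Gauss's area formula: 2A = Σ (x_i·y_{i+1} − x_{i+1}·y_i), indices taken mod 6.
P→Q: (-11)(12) − (13)(3) = -171
Q→R: (13)(-8) − (9)(12) = -212
R→S: (9)(-14) − (-9)(-8) = -198
S→T: (-9)(-13) − (-13)(-14) = -65
T→U: (-13)(-10) − (-15)(-13) = -65
U→P: (-15)(3) − (-11)(-10) = -155
Σ = -866
Area = |Σ|/2 = 433.
Hole:
Apply the surveyor's formula: 2A = Σ (x_i·y_{i+1} − x_{i+1}·y_i), indices taken mod 5.
A→B: (0)(-3) − (2)(-2) = 4
B→C: (2)(-1) − (2)(-3) = 4
C→D: (2)(1) − (-2)(-1) = 0
D→E: (-2)(1) − (-3)(1) = 1
E→A: (-3)(-2) − (0)(1) = 6
Σ = 15
Area = |Σ|/2 = 7.5.
Net area = 433 − 7.5 = 425.5.

425.5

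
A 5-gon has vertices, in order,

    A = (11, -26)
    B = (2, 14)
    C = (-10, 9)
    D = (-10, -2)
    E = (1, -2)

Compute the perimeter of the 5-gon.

102

|AB| = √((-9)² + (40)²) = √1681 = 41
|BC| = √((-12)² + (-5)²) = √169 = 13
|CD| = √((0)² + (-11)²) = √121 = 11
|DE| = √((11)² + (0)²) = √121 = 11
|EA| = √((10)² + (-24)²) = √676 = 26
Perimeter = 41 + 13 + 11 + 11 + 26 = 102.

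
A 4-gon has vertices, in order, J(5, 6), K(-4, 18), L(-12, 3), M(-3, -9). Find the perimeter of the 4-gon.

64

|JK| = √((-9)² + (12)²) = √225 = 15
|KL| = √((-8)² + (-15)²) = √289 = 17
|LM| = √((9)² + (-12)²) = √225 = 15
|MJ| = √((8)² + (15)²) = √289 = 17
Perimeter = 15 + 17 + 15 + 17 = 64.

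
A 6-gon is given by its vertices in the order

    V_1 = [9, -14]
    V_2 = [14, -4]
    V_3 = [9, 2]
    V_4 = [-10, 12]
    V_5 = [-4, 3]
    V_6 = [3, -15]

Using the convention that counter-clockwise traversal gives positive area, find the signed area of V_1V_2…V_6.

257

Cross-terms: 160, 64, 128, 18, 51, 93  ⇒  Σ = 514
Signed area = Σ/2 = 257 (positive ⇒ counter-clockwise traversal).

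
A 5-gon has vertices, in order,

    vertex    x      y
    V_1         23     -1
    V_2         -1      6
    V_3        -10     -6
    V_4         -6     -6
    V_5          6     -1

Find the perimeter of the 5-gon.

|V_1V_2| = √((-24)² + (7)²) = √625 = 25
|V_2V_3| = √((-9)² + (-12)²) = √225 = 15
|V_3V_4| = √((4)² + (0)²) = √16 = 4
|V_4V_5| = √((12)² + (5)²) = √169 = 13
|V_5V_1| = √((17)² + (0)²) = √289 = 17
Perimeter = 25 + 15 + 4 + 13 + 17 = 74.

74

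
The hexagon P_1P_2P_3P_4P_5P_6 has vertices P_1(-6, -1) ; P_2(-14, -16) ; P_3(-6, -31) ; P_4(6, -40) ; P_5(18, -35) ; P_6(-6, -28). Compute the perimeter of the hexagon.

114

|P_1P_2| = √((-8)² + (-15)²) = √289 = 17
|P_2P_3| = √((8)² + (-15)²) = √289 = 17
|P_3P_4| = √((12)² + (-9)²) = √225 = 15
|P_4P_5| = √((12)² + (5)²) = √169 = 13
|P_5P_6| = √((-24)² + (7)²) = √625 = 25
|P_6P_1| = √((0)² + (27)²) = √729 = 27
Perimeter = 17 + 17 + 15 + 13 + 25 + 27 = 114.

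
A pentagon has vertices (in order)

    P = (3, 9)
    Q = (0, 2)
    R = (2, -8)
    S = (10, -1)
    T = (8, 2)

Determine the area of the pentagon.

Apply Gauss's area formula: 2A = Σ (x_i·y_{i+1} − x_{i+1}·y_i), indices taken mod 5.
P→Q: (3)(2) − (0)(9) = 6
Q→R: (0)(-8) − (2)(2) = -4
R→S: (2)(-1) − (10)(-8) = 78
S→T: (10)(2) − (8)(-1) = 28
T→P: (8)(9) − (3)(2) = 66
Σ = 174
Area = |Σ|/2 = 87.

87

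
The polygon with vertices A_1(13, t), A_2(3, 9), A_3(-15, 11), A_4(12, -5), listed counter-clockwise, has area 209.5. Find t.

14

The doubled signed area Σ (x_i y_{i+1} − x_{i+1} y_i) is linear in t.
With t=0 it equals 293; the coefficient of t is 9 (from the two edges through A_1).
So 9·t + 293 = 2·209.5 = 419 ⇒ t = 14.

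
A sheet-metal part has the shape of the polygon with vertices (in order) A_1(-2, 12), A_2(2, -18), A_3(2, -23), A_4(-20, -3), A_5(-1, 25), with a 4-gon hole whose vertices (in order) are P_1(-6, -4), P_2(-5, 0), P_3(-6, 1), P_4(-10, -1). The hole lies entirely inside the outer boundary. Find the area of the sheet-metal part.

452

Outer boundary:
Apply the shoelace (surveyor's) formula: 2A = Σ (x_i·y_{i+1} − x_{i+1}·y_i), indices taken mod 5.
Σ = (12) + (-10) + (-466) + (-503) + (38) = -929
Area = |Σ|/2 = 464.5.
Hole:
Apply Gauss's area formula: 2A = Σ (x_i·y_{i+1} − x_{i+1}·y_i), indices taken mod 4.
Σ = (-20) + (-5) + (16) + (34) = 25
Area = |Σ|/2 = 12.5.
Net area = 464.5 − 12.5 = 452.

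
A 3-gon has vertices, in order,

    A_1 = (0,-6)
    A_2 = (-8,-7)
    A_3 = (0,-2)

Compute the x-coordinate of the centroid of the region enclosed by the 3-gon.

Apply the shoelace formula. First the cross-terms c_i = x_i·y_{i+1} − x_{i+1}·y_i:
  -48, 16, 0  ⇒  2A = -32, A = -16.
Then Σ (x_i + x_{i+1})·c_i = 256, so x̄ = 256 / (6·(-16)) = -8/3.

-8/3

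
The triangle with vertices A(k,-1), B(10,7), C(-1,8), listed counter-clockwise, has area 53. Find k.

-8

The doubled signed area Σ (x_i y_{i+1} − x_{i+1} y_i) is linear in k.
With k=0 it equals 98; the coefficient of k is -1 (from the two edges through A).
So -1·k + 98 = 2·53 = 106 ⇒ k = -8.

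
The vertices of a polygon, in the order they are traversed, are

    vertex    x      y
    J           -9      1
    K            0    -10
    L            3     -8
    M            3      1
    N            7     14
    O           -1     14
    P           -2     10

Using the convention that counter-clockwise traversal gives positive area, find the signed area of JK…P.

200

J→K: (-9)(-10) − (0)(1) = 90
K→L: (0)(-8) − (3)(-10) = 30
L→M: (3)(1) − (3)(-8) = 27
M→N: (3)(14) − (7)(1) = 35
N→O: (7)(14) − (-1)(14) = 112
O→P: (-1)(10) − (-2)(14) = 18
P→J: (-2)(1) − (-9)(10) = 88
Σ = 400
Signed area = Σ/2 = 200 (positive ⇒ counter-clockwise traversal).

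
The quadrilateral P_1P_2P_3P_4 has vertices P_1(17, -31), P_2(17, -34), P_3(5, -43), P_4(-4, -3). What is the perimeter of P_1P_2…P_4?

94

|P_1P_2| = √((0)² + (-3)²) = √9 = 3
|P_2P_3| = √((-12)² + (-9)²) = √225 = 15
|P_3P_4| = √((-9)² + (40)²) = √1681 = 41
|P_4P_1| = √((21)² + (-28)²) = √1225 = 35
Perimeter = 3 + 15 + 41 + 35 = 94.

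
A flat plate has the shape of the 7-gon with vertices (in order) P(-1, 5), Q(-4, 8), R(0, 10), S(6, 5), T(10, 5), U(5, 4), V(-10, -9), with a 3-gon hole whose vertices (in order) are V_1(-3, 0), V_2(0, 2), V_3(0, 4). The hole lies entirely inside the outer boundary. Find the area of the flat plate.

75.5

Outer boundary:
Apply the shoelace (surveyor's) formula: 2A = Σ (x_i·y_{i+1} − x_{i+1}·y_i), indices taken mod 7.
Σ = (12) + (-40) + (-60) + (-20) + (15) + (-5) + (-59) = -157
Area = |Σ|/2 = 78.5.
Hole:
Apply the shoelace formula: 2A = Σ (x_i·y_{i+1} − x_{i+1}·y_i), indices taken mod 3.
Σ = (-6) + (0) + (12) = 6
Area = |Σ|/2 = 3.
Net area = 78.5 − 3 = 75.5.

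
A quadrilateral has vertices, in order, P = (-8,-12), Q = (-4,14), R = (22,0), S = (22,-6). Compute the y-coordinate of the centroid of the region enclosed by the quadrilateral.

Apply the surveyor's formula. First the cross-terms c_i = x_i·y_{i+1} − x_{i+1}·y_i:
  -160, -308, -132, -312  ⇒  2A = -912, A = -456.
Then Σ (y_i + y_{i+1})·c_i = 1776, so ȳ = 1776 / (6·(-456)) = -37/57.

-37/57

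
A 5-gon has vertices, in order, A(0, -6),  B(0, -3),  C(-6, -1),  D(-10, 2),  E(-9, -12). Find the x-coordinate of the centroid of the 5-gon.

Apply Gauss's area formula. First the cross-terms c_i = x_i·y_{i+1} − x_{i+1}·y_i:
  0, -18, -22, 138, 54  ⇒  2A = 152, A = 76.
Then Σ (x_i + x_{i+1})·c_i = -2648, so x̄ = -2648 / (6·76) = -331/57.

-331/57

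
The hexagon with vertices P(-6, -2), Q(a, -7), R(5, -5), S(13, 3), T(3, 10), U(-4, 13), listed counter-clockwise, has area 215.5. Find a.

4

The doubled signed area Σ (x_i y_{i+1} − x_{i+1} y_i) is linear in a.
With a=0 it equals 443; the coefficient of a is -3 (from the two edges through Q).
So -3·a + 443 = 2·215.5 = 431 ⇒ a = 4.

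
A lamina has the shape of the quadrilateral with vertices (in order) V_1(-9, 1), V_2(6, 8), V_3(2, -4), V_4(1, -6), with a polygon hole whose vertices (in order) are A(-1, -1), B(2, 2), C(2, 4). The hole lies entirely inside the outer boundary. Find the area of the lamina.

Outer boundary:
Apply the surveyor's formula: 2A = Σ (x_i·y_{i+1} − x_{i+1}·y_i), indices taken mod 4.
Cross-terms: -78, -40, -8, -53  ⇒  Σ = -179
Area = |Σ|/2 = 89.5.
Hole:
Apply Gauss's area formula: 2A = Σ (x_i·y_{i+1} − x_{i+1}·y_i), indices taken mod 3.
A→B: (-1)(2) − (2)(-1) = 0
B→C: (2)(4) − (2)(2) = 4
C→A: (2)(-1) − (-1)(4) = 2
Σ = 6
Area = |Σ|/2 = 3.
Net area = 89.5 − 3 = 86.5.

86.5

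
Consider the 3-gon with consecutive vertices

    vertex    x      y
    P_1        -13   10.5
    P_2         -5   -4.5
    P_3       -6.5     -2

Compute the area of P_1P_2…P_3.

Apply the shoelace (surveyor's) formula: 2A = Σ (x_i·y_{i+1} − x_{i+1}·y_i), indices taken mod 3.
Σ = (111) + (-19.25) + (-94.25) = -2.5
Area = |Σ|/2 = 1.25.

1.25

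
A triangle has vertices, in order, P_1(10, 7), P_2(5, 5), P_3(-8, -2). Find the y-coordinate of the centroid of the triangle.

10/3

Apply the shoelace (surveyor's) formula. First the cross-terms c_i = x_i·y_{i+1} − x_{i+1}·y_i:
  15, 30, -36  ⇒  2A = 9, A = 4.5.
Then Σ (y_i + y_{i+1})·c_i = 90, so ȳ = 90 / (6·4.5) = 10/3.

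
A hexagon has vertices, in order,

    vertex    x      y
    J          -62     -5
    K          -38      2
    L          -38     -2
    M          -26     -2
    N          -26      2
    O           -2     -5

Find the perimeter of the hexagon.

|JK| = √((24)² + (7)²) = √625 = 25
|KL| = √((0)² + (-4)²) = √16 = 4
|LM| = √((12)² + (0)²) = √144 = 12
|MN| = √((0)² + (4)²) = √16 = 4
|NO| = √((24)² + (-7)²) = √625 = 25
|OJ| = √((-60)² + (0)²) = √3600 = 60
Perimeter = 25 + 4 + 12 + 4 + 25 + 60 = 130.

130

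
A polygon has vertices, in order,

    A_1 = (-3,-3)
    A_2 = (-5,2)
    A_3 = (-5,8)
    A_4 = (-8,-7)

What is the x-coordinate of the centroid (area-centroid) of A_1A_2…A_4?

Apply the surveyor's formula. First the cross-terms c_i = x_i·y_{i+1} − x_{i+1}·y_i:
  -21, -30, 99, 3  ⇒  2A = 51, A = 25.5.
Then Σ (x_i + x_{i+1})·c_i = -852, so x̄ = -852 / (6·25.5) = -284/51.

-284/51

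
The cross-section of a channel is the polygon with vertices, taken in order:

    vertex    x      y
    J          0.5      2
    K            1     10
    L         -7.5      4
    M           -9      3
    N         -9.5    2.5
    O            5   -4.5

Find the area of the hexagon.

72

Σ = (3) + (79) + (13.5) + (6) + (30.25) + (12.25) = 144
Area = |Σ|/2 = 72.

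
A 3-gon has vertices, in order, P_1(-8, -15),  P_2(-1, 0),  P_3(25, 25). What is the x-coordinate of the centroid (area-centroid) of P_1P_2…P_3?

Apply the surveyor's formula. First the cross-terms c_i = x_i·y_{i+1} − x_{i+1}·y_i:
  -15, -25, -175  ⇒  2A = -215, A = -107.5.
Then Σ (x_i + x_{i+1})·c_i = -3440, so x̄ = -3440 / (6·(-107.5)) = 16/3.

16/3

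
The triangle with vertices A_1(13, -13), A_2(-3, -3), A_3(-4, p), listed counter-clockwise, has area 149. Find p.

The doubled signed area Σ (x_i y_{i+1} − x_{i+1} y_i) is linear in p.
With p=0 it equals -38; the coefficient of p is -16 (from the two edges through A_3).
So -16·p + -38 = 2·149 = 298 ⇒ p = -21.

-21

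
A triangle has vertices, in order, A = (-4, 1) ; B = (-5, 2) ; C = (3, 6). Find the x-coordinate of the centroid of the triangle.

Apply the shoelace (surveyor's) formula. First the cross-terms c_i = x_i·y_{i+1} − x_{i+1}·y_i:
  -3, -36, 27  ⇒  2A = -12, A = -6.
Then Σ (x_i + x_{i+1})·c_i = 72, so x̄ = 72 / (6·(-6)) = -2.

-2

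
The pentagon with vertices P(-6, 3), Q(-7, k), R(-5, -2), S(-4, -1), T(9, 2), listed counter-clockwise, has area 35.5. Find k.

1

The doubled signed area Σ (x_i y_{i+1} − x_{i+1} y_i) is linear in k.
With k=0 it equals 72; the coefficient of k is -1 (from the two edges through Q).
So -1·k + 72 = 2·35.5 = 71 ⇒ k = 1.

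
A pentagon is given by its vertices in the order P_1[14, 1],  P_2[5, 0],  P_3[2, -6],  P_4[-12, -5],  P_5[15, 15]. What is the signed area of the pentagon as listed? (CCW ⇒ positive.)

P_1→P_2: (14)(0) − (5)(1) = -5
P_2→P_3: (5)(-6) − (2)(0) = -30
P_3→P_4: (2)(-5) − (-12)(-6) = -82
P_4→P_5: (-12)(15) − (15)(-5) = -105
P_5→P_1: (15)(1) − (14)(15) = -195
Σ = -417
Signed area = Σ/2 = -208.5 (negative ⇒ clockwise traversal).

-208.5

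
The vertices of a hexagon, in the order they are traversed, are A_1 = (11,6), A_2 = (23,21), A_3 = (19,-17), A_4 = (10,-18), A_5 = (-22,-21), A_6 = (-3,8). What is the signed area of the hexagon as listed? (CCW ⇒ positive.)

-910

Σ = (93) + (-790) + (-172) + (-606) + (-239) + (-106) = -1820
Signed area = Σ/2 = -910 (negative ⇒ clockwise traversal).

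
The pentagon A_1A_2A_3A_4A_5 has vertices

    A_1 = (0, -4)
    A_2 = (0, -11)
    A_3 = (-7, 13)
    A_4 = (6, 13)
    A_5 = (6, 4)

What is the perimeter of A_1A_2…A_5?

64

|A_1A_2| = √((0)² + (-7)²) = √49 = 7
|A_2A_3| = √((-7)² + (24)²) = √625 = 25
|A_3A_4| = √((13)² + (0)²) = √169 = 13
|A_4A_5| = √((0)² + (-9)²) = √81 = 9
|A_5A_1| = √((-6)² + (-8)²) = √100 = 10
Perimeter = 7 + 25 + 13 + 9 + 10 = 64.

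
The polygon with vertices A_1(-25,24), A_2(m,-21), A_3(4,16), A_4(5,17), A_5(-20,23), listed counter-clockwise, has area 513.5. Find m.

The doubled signed area Σ (x_i y_{i+1} − x_{i+1} y_i) is linear in m.
With m=0 it equals 1147; the coefficient of m is -8 (from the two edges through A_2).
So -8·m + 1147 = 2·513.5 = 1027 ⇒ m = 15.

15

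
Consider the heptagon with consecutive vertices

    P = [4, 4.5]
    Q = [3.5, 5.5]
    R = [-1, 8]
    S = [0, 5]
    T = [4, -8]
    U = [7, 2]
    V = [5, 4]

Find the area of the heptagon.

51.625

Apply the shoelace formula: 2A = Σ (x_i·y_{i+1} − x_{i+1}·y_i), indices taken mod 7.
Cross-terms: 6.25, 33.5, -5, -20, 64, 18, 6.5  ⇒  Σ = 103.25
Area = |Σ|/2 = 51.625.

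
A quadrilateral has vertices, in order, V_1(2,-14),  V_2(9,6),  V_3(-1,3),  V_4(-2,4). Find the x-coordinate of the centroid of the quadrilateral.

592/193

Apply Gauss's area formula. First the cross-terms c_i = x_i·y_{i+1} − x_{i+1}·y_i:
  138, 33, 2, 20  ⇒  2A = 193, A = 96.5.
Then Σ (x_i + x_{i+1})·c_i = 1776, so x̄ = 1776 / (6·96.5) = 592/193.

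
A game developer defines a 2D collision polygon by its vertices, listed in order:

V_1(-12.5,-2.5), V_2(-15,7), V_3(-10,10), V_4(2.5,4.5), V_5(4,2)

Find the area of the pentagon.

Apply Gauss's area formula: 2A = Σ (x_i·y_{i+1} − x_{i+1}·y_i), indices taken mod 5.
Cross-terms: -125, -80, -70, -13, 15  ⇒  Σ = -273
Area = |Σ|/2 = 136.5.

136.5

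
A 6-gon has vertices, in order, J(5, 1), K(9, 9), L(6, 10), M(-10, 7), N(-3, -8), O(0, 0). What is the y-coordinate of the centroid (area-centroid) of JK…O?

Apply Gauss's area formula. First the cross-terms c_i = x_i·y_{i+1} − x_{i+1}·y_i:
  36, 36, 142, 101, 0, 0  ⇒  2A = 315, A = 157.5.
Then Σ (y_i + y_{i+1})·c_i = 3357, so ȳ = 3357 / (6·157.5) = 373/105.

373/105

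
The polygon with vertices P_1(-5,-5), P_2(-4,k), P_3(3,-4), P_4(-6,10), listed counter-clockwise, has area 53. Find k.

-3

Write out the shoelace sum; only the two edges meeting at P_2 involve k:
2·Area = [((-5)·k − (-4)·(-5)) + ((-4)·(-4) − 3·k)] + 86
       = -8·k + 82 = 106
⇒ k = -3.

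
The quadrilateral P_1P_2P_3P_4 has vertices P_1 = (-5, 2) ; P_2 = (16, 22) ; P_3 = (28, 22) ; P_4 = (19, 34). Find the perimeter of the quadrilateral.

96

|P_1P_2| = √((21)² + (20)²) = √841 = 29
|P_2P_3| = √((12)² + (0)²) = √144 = 12
|P_3P_4| = √((-9)² + (12)²) = √225 = 15
|P_4P_1| = √((-24)² + (-32)²) = √1600 = 40
Perimeter = 29 + 12 + 15 + 40 = 96.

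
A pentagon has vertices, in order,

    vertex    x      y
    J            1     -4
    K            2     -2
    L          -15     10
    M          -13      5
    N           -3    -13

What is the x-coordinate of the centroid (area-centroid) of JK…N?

-731/130

Apply the shoelace (surveyor's) formula. First the cross-terms c_i = x_i·y_{i+1} − x_{i+1}·y_i:
  6, -10, 55, 184, 25  ⇒  2A = 260, A = 130.
Then Σ (x_i + x_{i+1})·c_i = -4386, so x̄ = -4386 / (6·130) = -731/130.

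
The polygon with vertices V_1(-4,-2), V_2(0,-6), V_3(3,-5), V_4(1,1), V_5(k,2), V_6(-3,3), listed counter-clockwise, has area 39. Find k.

The doubled signed area Σ (x_i y_{i+1} − x_{i+1} y_i) is linear in k.
With k=0 it equals 76; the coefficient of k is 2 (from the two edges through V_5).
So 2·k + 76 = 2·39 = 78 ⇒ k = 1.

1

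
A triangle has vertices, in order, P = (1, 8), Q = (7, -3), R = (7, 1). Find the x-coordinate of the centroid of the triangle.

5

Apply the shoelace (surveyor's) formula. First the cross-terms c_i = x_i·y_{i+1} − x_{i+1}·y_i:
  -59, 28, 55  ⇒  2A = 24, A = 12.
Then Σ (x_i + x_{i+1})·c_i = 360, so x̄ = 360 / (6·12) = 5.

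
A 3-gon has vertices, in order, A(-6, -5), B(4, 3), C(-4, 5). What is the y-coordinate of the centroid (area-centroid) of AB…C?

Apply the surveyor's formula. First the cross-terms c_i = x_i·y_{i+1} − x_{i+1}·y_i:
  2, 32, 50  ⇒  2A = 84, A = 42.
Then Σ (y_i + y_{i+1})·c_i = 252, so ȳ = 252 / (6·42) = 1.

1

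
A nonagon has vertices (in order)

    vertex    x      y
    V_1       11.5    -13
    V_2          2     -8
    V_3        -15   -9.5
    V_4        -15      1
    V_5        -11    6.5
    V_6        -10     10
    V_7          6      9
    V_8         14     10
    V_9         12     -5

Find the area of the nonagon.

499.25

Apply Gauss's area formula: 2A = Σ (x_i·y_{i+1} − x_{i+1}·y_i), indices taken mod 9.
V_1→V_2: (11.5)(-8) − (2)(-13) = -66
V_2→V_3: (2)(-9.5) − (-15)(-8) = -139
V_3→V_4: (-15)(1) − (-15)(-9.5) = -157.5
V_4→V_5: (-15)(6.5) − (-11)(1) = -86.5
V_5→V_6: (-11)(10) − (-10)(6.5) = -45
V_6→V_7: (-10)(9) − (6)(10) = -150
V_7→V_8: (6)(10) − (14)(9) = -66
V_8→V_9: (14)(-5) − (12)(10) = -190
V_9→V_1: (12)(-13) − (11.5)(-5) = -98.5
Σ = -998.5
Area = |Σ|/2 = 499.25.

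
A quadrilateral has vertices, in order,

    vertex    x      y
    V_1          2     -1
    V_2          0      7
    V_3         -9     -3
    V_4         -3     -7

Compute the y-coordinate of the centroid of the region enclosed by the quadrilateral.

Apply Gauss's area formula. First the cross-terms c_i = x_i·y_{i+1} − x_{i+1}·y_i:
  14, 63, 54, 17  ⇒  2A = 148, A = 74.
Then Σ (y_i + y_{i+1})·c_i = -340, so ȳ = -340 / (6·74) = -85/111.

-85/111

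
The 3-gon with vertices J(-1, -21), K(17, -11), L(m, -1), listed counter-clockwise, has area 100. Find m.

15

The doubled signed area Σ (x_i y_{i+1} − x_{i+1} y_i) is linear in m.
With m=0 it equals 350; the coefficient of m is -10 (from the two edges through L).
So -10·m + 350 = 2·100 = 200 ⇒ m = 15.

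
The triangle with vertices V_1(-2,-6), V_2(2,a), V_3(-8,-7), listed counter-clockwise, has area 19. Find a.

Write out the shoelace sum; only the two edges meeting at V_2 involve a:
2·Area = [((-2)·a − 2·(-6)) + (2·(-7) − (-8)·a)] + 34
       = 6·a + 32 = 38
⇒ a = 1.

1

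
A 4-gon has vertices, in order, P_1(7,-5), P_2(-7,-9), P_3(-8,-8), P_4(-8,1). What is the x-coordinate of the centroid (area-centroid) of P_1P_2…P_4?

-151/51

Apply the surveyor's formula. First the cross-terms c_i = x_i·y_{i+1} − x_{i+1}·y_i:
  -98, -16, -72, 33  ⇒  2A = -153, A = -76.5.
Then Σ (x_i + x_{i+1})·c_i = 1359, so x̄ = 1359 / (6·(-76.5)) = -151/51.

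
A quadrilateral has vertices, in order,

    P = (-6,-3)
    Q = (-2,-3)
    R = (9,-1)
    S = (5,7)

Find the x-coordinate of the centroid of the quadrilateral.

Apply the shoelace formula. First the cross-terms c_i = x_i·y_{i+1} − x_{i+1}·y_i:
  12, 29, 68, 27  ⇒  2A = 136, A = 68.
Then Σ (x_i + x_{i+1})·c_i = 1032, so x̄ = 1032 / (6·68) = 43/17.

43/17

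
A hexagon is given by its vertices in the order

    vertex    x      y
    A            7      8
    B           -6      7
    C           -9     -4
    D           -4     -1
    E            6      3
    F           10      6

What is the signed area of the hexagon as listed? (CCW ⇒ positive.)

107.5

Apply the shoelace formula: 2A = Σ (x_i·y_{i+1} − x_{i+1}·y_i), indices taken mod 6.
Σ = (97) + (87) + (-7) + (-6) + (6) + (38) = 215
Signed area = Σ/2 = 107.5 (positive ⇒ counter-clockwise traversal).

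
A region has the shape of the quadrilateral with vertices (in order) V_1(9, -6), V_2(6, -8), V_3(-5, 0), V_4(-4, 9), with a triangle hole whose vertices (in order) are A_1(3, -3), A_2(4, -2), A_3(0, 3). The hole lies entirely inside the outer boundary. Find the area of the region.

Outer boundary:
Apply the shoelace (surveyor's) formula: 2A = Σ (x_i·y_{i+1} − x_{i+1}·y_i), indices taken mod 4.
Cross-terms: -36, -40, -45, -57  ⇒  Σ = -178
Area = |Σ|/2 = 89.
Hole:
Apply the shoelace (surveyor's) formula: 2A = Σ (x_i·y_{i+1} − x_{i+1}·y_i), indices taken mod 3.
A_1→A_2: (3)(-2) − (4)(-3) = 6
A_2→A_3: (4)(3) − (0)(-2) = 12
A_3→A_1: (0)(-3) − (3)(3) = -9
Σ = 9
Area = |Σ|/2 = 4.5.
Net area = 89 − 4.5 = 84.5.

84.5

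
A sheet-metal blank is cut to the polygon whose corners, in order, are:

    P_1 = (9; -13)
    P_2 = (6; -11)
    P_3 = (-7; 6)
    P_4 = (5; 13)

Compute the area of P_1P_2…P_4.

Apply the shoelace (surveyor's) formula: 2A = Σ (x_i·y_{i+1} − x_{i+1}·y_i), indices taken mod 4.
P_1→P_2: (9)(-11) − (6)(-13) = -21
P_2→P_3: (6)(6) − (-7)(-11) = -41
P_3→P_4: (-7)(13) − (5)(6) = -121
P_4→P_1: (5)(-13) − (9)(13) = -182
Σ = -365
Area = |Σ|/2 = 182.5.

182.5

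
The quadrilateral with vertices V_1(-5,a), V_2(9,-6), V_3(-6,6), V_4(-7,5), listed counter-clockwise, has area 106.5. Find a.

-8

Write out the shoelace sum; only the two edges meeting at V_1 involve a:
2·Area = [((-7)·a − (-5)·5) + ((-5)·(-6) − 9·a)] + 30
       = -16·a + 85 = 213
⇒ a = -8.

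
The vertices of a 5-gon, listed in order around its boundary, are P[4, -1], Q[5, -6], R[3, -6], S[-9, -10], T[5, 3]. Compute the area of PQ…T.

Apply the shoelace formula: 2A = Σ (x_i·y_{i+1} − x_{i+1}·y_i), indices taken mod 5.
Σ = (-19) + (-12) + (-84) + (23) + (-17) = -109
Area = |Σ|/2 = 54.5.

54.5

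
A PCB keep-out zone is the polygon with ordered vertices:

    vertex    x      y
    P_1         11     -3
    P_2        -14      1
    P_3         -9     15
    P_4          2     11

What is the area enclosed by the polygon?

244

Apply the shoelace formula: 2A = Σ (x_i·y_{i+1} − x_{i+1}·y_i), indices taken mod 4.
Σ = (-31) + (-201) + (-129) + (-127) = -488
Area = |Σ|/2 = 244.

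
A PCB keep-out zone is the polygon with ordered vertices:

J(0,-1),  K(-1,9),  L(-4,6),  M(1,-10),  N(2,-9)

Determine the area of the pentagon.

J→K: (0)(9) − (-1)(-1) = -1
K→L: (-1)(6) − (-4)(9) = 30
L→M: (-4)(-10) − (1)(6) = 34
M→N: (1)(-9) − (2)(-10) = 11
N→J: (2)(-1) − (0)(-9) = -2
Σ = 72
Area = |Σ|/2 = 36.

36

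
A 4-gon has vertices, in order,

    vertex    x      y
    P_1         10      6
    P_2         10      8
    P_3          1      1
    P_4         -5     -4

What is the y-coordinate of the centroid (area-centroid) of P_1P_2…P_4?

35/11

Apply the shoelace formula. First the cross-terms c_i = x_i·y_{i+1} − x_{i+1}·y_i:
  20, 2, 1, 10  ⇒  2A = 33, A = 16.5.
Then Σ (y_i + y_{i+1})·c_i = 315, so ȳ = 315 / (6·16.5) = 35/11.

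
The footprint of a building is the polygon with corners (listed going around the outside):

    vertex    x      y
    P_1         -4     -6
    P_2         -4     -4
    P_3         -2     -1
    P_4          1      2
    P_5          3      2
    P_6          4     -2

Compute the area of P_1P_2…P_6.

Apply the shoelace formula: 2A = Σ (x_i·y_{i+1} − x_{i+1}·y_i), indices taken mod 6.
Cross-terms: -8, -4, -3, -4, -14, -32  ⇒  Σ = -65
Area = |Σ|/2 = 32.5.

32.5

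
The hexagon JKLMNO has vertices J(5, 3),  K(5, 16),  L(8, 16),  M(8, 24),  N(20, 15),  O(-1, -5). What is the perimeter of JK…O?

|JK| = √((0)² + (13)²) = √169 = 13
|KL| = √((3)² + (0)²) = √9 = 3
|LM| = √((0)² + (8)²) = √64 = 8
|MN| = √((12)² + (-9)²) = √225 = 15
|NO| = √((-21)² + (-20)²) = √841 = 29
|OJ| = √((6)² + (8)²) = √100 = 10
Perimeter = 13 + 3 + 8 + 15 + 29 + 10 = 78.

78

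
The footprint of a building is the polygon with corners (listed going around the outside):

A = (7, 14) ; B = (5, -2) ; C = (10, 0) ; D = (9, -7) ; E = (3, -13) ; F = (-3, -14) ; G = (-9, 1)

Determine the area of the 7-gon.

A→B: (7)(-2) − (5)(14) = -84
B→C: (5)(0) − (10)(-2) = 20
C→D: (10)(-7) − (9)(0) = -70
D→E: (9)(-13) − (3)(-7) = -96
E→F: (3)(-14) − (-3)(-13) = -81
F→G: (-3)(1) − (-9)(-14) = -129
G→A: (-9)(14) − (7)(1) = -133
Σ = -573
Area = |Σ|/2 = 286.5.

286.5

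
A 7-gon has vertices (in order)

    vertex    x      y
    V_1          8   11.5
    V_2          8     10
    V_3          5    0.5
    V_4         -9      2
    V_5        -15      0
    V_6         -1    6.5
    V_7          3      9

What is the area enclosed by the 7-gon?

Apply the shoelace formula: 2A = Σ (x_i·y_{i+1} − x_{i+1}·y_i), indices taken mod 7.
Σ = (-12) + (-46) + (14.5) + (30) + (-97.5) + (-28.5) + (-37.5) = -177
Area = |Σ|/2 = 88.5.

88.5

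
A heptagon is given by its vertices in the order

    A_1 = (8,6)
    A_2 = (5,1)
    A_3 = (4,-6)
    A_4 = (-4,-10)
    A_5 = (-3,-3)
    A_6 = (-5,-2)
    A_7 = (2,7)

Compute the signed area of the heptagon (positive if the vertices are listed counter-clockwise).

Apply the shoelace formula: 2A = Σ (x_i·y_{i+1} − x_{i+1}·y_i), indices taken mod 7.
Σ = (-22) + (-34) + (-64) + (-18) + (-9) + (-31) + (-44) = -222
Signed area = Σ/2 = -111 (negative ⇒ clockwise traversal).

-111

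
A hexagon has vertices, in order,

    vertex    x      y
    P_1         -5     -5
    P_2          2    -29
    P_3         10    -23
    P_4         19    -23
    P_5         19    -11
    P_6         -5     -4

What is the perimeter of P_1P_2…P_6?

82

|P_1P_2| = √((7)² + (-24)²) = √625 = 25
|P_2P_3| = √((8)² + (6)²) = √100 = 10
|P_3P_4| = √((9)² + (0)²) = √81 = 9
|P_4P_5| = √((0)² + (12)²) = √144 = 12
|P_5P_6| = √((-24)² + (7)²) = √625 = 25
|P_6P_1| = √((0)² + (-1)²) = √1 = 1
Perimeter = 25 + 10 + 9 + 12 + 25 + 1 = 82.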